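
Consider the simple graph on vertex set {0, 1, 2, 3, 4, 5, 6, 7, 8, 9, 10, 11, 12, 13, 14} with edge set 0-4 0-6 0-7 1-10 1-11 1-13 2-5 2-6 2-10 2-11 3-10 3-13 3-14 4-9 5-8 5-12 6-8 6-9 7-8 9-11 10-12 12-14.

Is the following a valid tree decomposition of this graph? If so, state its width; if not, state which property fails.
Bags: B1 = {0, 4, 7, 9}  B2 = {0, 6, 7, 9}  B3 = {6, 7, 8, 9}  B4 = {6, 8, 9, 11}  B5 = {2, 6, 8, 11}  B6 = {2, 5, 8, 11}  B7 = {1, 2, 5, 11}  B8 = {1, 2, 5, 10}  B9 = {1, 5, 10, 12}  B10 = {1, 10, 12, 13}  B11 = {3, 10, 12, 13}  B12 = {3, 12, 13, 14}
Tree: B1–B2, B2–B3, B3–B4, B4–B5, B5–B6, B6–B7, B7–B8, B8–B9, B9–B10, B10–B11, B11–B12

Yes; width 3.

Every vertex of G appears in some bag (union = {0, 1, 2, 3, 4, 5, 6, 7, 8, 9, 10, 11, 12, 13, 14}); every edge is covered by a bag; and for each vertex v the set of bags containing v is connected in the bag tree. The decomposition is therefore valid. The largest bag has 4 vertices, so the width is 3.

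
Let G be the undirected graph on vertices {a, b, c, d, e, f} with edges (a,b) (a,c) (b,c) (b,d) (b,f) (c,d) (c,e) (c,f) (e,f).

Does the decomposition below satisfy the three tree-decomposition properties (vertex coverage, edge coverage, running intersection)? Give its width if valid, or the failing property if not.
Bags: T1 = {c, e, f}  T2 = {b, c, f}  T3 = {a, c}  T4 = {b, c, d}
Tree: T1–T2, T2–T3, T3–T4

A tree decomposition must satisfy three properties: every vertex lies in some bag; for every edge, both endpoints lie together in some bag; and for every vertex, the bags containing it form a connected subtree. Here edge (b,a) lies in no bag, so the decomposition is invalid.

No — edge (b,a) lies in no bag.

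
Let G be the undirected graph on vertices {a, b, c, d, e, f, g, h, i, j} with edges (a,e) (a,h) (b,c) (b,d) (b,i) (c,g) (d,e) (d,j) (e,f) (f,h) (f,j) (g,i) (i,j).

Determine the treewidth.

A width-2 tree decomposition is:
Bags: B1 = {a, f, h}  B2 = {a, e, f}  B3 = {e, f, j}  B4 = {d, e, j}  B5 = {d, i, j}  B6 = {b, d, i}  B7 = {b, g, i}  B8 = {b, c, g}
Tree: B1–B2, B2–B3, B3–B4, B4–B5, B5–B6, B6–B7, B7–B8
Every bag has size at most 3, so the width is 3 − 1 = 2 and tw(G) ≤ 2. For the lower bound, G contains the cycle h–a–e–f–h, so G is not a forest; only forests have treewidth ≤ 1, hence tw(G) ≥ 2. Combining the bounds, tw(G) = 2.

2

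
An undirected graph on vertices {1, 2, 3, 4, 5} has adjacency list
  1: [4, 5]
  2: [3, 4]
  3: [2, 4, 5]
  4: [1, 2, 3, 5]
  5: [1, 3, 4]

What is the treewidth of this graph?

2

A width-2 tree decomposition is:
Bags: B1 = {2, 3, 4}  B2 = {3, 4, 5}  B3 = {1, 4, 5}
Tree: B1–B2, B2–B3
The largest bag has 3 vertices, giving width 2; this decomposition certifies tw(G) ≤ 2. Conversely, {1, 4, 5} is a clique of size 3, and the vertices of any clique must share a bag in every tree decomposition; so some bag has ≥ 3 vertices and tw(G) ≥ 2. The upper and lower bounds meet at 2, so that is the treewidth.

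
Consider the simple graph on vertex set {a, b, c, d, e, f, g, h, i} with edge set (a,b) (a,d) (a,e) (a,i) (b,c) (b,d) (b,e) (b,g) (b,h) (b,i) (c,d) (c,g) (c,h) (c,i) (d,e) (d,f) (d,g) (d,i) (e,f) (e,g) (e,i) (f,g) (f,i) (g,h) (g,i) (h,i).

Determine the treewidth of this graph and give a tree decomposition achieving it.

The largest bag has 5 vertices, giving width 4; this decomposition certifies tw(G) ≤ 4. For the lower bound, the 5 vertices {d, e, f, g, i} are pairwise adjacent, and any tree decomposition puts a clique entirely inside one bag — forcing width ≥ 4. The upper and lower bounds meet at 4, so that is the treewidth.

Treewidth 4.
One optimal decomposition is:
Bags: B1 = {b, d, e, g, i}  B2 = {b, c, d, g, i}  B3 = {d, e, f, g, i}  B4 = {b, c, g, h, i}  B5 = {a, b, d, e, i}
Tree: B1–B2, B1–B3, B2–B4, B1–B5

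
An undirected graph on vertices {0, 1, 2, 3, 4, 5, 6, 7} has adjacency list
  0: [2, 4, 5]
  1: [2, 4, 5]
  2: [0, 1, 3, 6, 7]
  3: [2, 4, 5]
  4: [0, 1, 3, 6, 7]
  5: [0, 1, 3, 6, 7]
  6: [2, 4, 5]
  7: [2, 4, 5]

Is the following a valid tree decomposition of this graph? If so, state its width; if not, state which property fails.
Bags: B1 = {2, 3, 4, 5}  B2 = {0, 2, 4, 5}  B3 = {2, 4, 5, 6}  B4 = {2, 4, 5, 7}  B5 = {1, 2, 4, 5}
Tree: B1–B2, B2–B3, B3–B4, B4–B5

Yes; width 3.

Checking the three conditions: (i) the bags cover all of {0, 1, 2, 3, 4, 5, 6, 7}; (ii) for each edge, some bag contains both endpoints; (iii) the bags containing any fixed vertex form a subtree. All hold, so the decomposition is valid with width 4 − 1 = 3.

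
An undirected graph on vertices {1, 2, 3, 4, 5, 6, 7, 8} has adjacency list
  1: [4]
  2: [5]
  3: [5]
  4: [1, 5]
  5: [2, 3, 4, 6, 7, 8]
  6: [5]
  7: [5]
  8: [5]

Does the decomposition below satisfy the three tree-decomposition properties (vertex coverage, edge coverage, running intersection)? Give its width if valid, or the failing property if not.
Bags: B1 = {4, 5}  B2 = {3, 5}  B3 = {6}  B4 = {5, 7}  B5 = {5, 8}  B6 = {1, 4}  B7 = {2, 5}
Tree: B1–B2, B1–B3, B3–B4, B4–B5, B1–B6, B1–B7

A tree decomposition must satisfy three properties: every vertex lies in some bag; for every edge, both endpoints lie together in some bag; and for every vertex, the bags containing it form a connected subtree. Here edge (5,6) lies in no bag, so the decomposition is invalid.

No — edge (5,6) lies in no bag.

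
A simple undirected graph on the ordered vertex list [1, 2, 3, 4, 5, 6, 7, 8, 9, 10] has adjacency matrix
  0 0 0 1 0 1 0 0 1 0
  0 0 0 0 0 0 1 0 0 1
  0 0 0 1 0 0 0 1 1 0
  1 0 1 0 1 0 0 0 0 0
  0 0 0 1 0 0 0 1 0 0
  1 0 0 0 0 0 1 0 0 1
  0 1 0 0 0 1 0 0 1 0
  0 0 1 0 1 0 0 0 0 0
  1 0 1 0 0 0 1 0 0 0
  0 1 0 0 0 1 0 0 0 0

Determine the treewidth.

A width-2 tree decomposition is:
Bags: B1 = {4, 5, 8}  B2 = {3, 4, 8}  B3 = {1, 3, 4}  B4 = {1, 3, 9}  B5 = {1, 6, 9}  B6 = {6, 7, 9}  B7 = {6, 7, 10}  B8 = {2, 7, 10}
Tree: B1–B2, B2–B3, B3–B4, B4–B5, B5–B6, B6–B7, B7–B8
Each bag holds 3 vertices, so the decomposition has width 2, which upper-bounds the treewidth. The edges 5–8–3–4–5 form a cycle, so G is not a tree and its treewidth is at least 2. Combining the bounds, tw(G) = 2.

2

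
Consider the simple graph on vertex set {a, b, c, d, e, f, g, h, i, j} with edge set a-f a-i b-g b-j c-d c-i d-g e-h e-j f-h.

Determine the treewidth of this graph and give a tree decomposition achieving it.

Every bag has size at most 3, so the width is 3 − 1 = 2 and tw(G) ≤ 2. Since c–d–g–b–j–e–h–f–a–i–c is a cycle in G, G is not acyclic. Forests are exactly the graphs of treewidth ≤ 1, so tw(G) ≥ 2. The upper and lower bounds meet at 2, so that is the treewidth.

Treewidth 2.
One optimal decomposition is:
Bags: B1 = {c, d, g}  B2 = {b, c, g}  B3 = {b, c, j}  B4 = {c, e, j}  B5 = {c, e, h}  B6 = {c, f, h}  B7 = {a, c, f}  B8 = {a, c, i}
Tree: B1–B2, B2–B3, B3–B4, B4–B5, B5–B6, B6–B7, B7–B8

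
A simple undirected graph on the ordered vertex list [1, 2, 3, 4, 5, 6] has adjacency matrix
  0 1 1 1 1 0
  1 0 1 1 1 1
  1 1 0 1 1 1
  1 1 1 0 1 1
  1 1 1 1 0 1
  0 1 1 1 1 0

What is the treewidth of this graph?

A width-4 tree decomposition is:
Bags: B1 = {1, 2, 3, 4, 5}  B2 = {2, 3, 4, 5, 6}
Tree: B1–B2
Each bag holds 5 vertices, so the decomposition has width 4, which upper-bounds the treewidth. For the lower bound, the 5 vertices {1, 2, 3, 4, 5} are pairwise adjacent, and any tree decomposition puts a clique entirely inside one bag — forcing width ≥ 4. Combining the bounds, tw(G) = 4.

4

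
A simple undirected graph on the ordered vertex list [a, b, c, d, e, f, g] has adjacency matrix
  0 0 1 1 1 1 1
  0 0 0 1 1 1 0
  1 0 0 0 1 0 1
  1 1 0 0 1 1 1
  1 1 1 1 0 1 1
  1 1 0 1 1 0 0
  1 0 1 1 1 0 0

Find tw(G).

A width-3 tree decomposition is:
Bags: B1 = {a, d, e, g}  B2 = {a, d, e, f}  B3 = {b, d, e, f}  B4 = {a, c, e, g}
Tree: B1–B2, B2–B3, B1–B4
The largest bag has 4 vertices, giving width 3; this decomposition certifies tw(G) ≤ 3. Conversely, {a, d, e, g} is a clique of size 4, and the vertices of any clique must share a bag in every tree decomposition; so some bag has ≥ 4 vertices and tw(G) ≥ 3. Combining the bounds, tw(G) = 3.

3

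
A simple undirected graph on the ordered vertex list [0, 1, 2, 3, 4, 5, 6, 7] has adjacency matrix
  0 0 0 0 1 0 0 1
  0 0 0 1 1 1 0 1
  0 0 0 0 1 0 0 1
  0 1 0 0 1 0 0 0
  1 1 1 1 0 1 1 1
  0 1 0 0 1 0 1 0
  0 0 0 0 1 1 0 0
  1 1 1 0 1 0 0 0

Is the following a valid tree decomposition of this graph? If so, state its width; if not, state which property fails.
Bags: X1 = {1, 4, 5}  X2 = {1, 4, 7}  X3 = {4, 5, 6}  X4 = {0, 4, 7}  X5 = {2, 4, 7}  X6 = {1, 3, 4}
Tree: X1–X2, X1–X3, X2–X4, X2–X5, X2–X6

Vertex coverage: the bags together contain {0, 1, 2, 3, 4, 5, 6, 7}, the full vertex set. Edge coverage: each edge of G has both endpoints in at least one bag. Running intersection: for every vertex, the bags containing it form a connected subtree. All three properties hold, so this is a valid tree decomposition of width max|bag| − 1 = 2, and hence tw(G) ≤ 2.

Yes; width 2.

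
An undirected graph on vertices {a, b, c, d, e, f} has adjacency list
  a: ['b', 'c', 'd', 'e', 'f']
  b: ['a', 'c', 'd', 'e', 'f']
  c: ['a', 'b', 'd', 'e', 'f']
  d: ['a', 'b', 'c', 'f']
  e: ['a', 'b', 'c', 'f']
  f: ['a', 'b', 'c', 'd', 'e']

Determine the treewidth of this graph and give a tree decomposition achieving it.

Treewidth 4.
Bags: B1 = {a, b, c, e, f}  B2 = {a, b, c, d, f}
Tree: B1–B2

The largest bag has 5 vertices, giving width 4; this decomposition certifies tw(G) ≤ 4. On the other hand G contains the 5-clique {a, b, c, d, f}. A clique must lie in a single bag of any decomposition, so no decomposition can have width below 4. Hence tw(G) = 4 exactly.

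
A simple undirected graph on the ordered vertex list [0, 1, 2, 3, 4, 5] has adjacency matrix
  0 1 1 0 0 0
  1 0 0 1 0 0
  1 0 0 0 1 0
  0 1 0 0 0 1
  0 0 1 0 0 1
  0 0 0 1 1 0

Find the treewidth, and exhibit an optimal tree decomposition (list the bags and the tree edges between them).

Treewidth 2.
One such decomposition:
Bags: B1 = {3, 4, 5}  B2 = {2, 3, 4}  B3 = {0, 2, 3}  B4 = {0, 1, 3}
Tree: B1–B2, B2–B3, B3–B4

Each bag holds 3 vertices, so the decomposition has width 2, which upper-bounds the treewidth. The edges 3–5–4–2–0–1–3 form a cycle, so G is not a tree and its treewidth is at least 2. Hence tw(G) = 2 exactly.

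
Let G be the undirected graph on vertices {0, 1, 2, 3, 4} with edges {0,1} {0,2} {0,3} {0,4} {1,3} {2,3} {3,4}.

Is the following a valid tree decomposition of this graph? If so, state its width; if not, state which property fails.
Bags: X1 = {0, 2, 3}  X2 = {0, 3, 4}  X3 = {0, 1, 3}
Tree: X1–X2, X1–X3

Every vertex of G appears in some bag (union = {0, 1, 2, 3, 4}); every edge is covered by a bag; and for each vertex v the set of bags containing v is connected in the bag tree. The decomposition is therefore valid. The largest bag has 3 vertices, so the width is 2.

Yes; width 2.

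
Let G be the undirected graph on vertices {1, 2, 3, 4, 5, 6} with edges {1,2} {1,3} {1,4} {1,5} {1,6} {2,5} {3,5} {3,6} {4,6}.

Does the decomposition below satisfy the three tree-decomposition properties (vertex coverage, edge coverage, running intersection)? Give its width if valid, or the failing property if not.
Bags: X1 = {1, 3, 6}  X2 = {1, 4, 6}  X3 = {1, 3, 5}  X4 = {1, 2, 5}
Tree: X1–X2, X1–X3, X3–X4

Yes; width 2.

Vertex coverage: the bags together contain {1, 2, 3, 4, 5, 6}, the full vertex set. Edge coverage: each edge of G has both endpoints in at least one bag. Running intersection: for every vertex, the bags containing it form a connected subtree. All three properties hold, so this is a valid tree decomposition of width max|bag| − 1 = 2, and hence tw(G) ≤ 2.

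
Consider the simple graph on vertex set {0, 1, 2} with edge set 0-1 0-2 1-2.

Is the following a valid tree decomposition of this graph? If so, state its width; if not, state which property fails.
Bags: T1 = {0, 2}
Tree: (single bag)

A tree decomposition must satisfy three properties: every vertex lies in some bag; for every edge, both endpoints lie together in some bag; and for every vertex, the bags containing it form a connected subtree. Here vertex 1 appears in no bag, so the decomposition is invalid.

No — vertex 1 appears in no bag.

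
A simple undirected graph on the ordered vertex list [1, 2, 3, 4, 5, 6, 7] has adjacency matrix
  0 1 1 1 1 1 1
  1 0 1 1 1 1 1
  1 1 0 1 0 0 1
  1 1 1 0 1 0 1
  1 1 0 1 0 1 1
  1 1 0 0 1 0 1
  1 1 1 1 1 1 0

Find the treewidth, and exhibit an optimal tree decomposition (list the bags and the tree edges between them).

Treewidth 4.
One such decomposition:
Bags: B1 = {1, 2, 3, 4, 7}  B2 = {1, 2, 4, 5, 7}  B3 = {1, 2, 5, 6, 7}
Tree: B1–B2, B2–B3

Every bag has size at most 5, so the width is 5 − 1 = 4 and tw(G) ≤ 4. Conversely, {1, 2, 3, 4, 7} is a clique of size 5, and the vertices of any clique must share a bag in every tree decomposition; so some bag has ≥ 5 vertices and tw(G) ≥ 4. The upper and lower bounds meet at 4, so that is the treewidth.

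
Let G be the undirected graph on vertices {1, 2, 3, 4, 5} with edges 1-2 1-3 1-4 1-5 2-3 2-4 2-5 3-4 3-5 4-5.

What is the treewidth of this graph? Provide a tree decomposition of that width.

A single bag containing all 5 vertices is trivially a valid decomposition of width 4. Conversely, {1, 2, 3, 4, 5} is a clique of size 5, and the vertices of any clique must share a bag in every tree decomposition; so some bag has ≥ 5 vertices and tw(G) ≥ 4. Therefore the treewidth is 4.

Treewidth 4.
One such decomposition:
Bags: B1 = {1, 2, 3, 4, 5}
Tree: (single bag)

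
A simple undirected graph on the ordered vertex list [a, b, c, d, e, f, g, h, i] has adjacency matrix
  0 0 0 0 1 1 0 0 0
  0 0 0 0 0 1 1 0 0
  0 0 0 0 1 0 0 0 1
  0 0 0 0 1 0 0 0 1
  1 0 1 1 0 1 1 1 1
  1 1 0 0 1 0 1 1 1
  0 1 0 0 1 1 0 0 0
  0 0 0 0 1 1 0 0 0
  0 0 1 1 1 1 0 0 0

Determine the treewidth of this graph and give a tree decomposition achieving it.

Treewidth 2.
One optimal decomposition is:
Bags: B1 = {e, f, i}  B2 = {e, f, g}  B3 = {c, e, i}  B4 = {b, f, g}  B5 = {a, e, f}  B6 = {e, f, h}  B7 = {d, e, i}
Tree: B1–B2, B1–B3, B2–B4, B1–B5, B2–B6, B3–B7

The largest bag has 3 vertices, giving width 2; this decomposition certifies tw(G) ≤ 2. Conversely, {d, e, i} is a clique of size 3, and the vertices of any clique must share a bag in every tree decomposition; so some bag has ≥ 3 vertices and tw(G) ≥ 2. Combining the bounds, tw(G) = 2.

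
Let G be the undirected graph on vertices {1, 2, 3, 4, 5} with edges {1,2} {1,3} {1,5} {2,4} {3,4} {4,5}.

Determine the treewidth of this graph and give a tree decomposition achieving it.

Treewidth 2.
Bags: B1 = {1, 4, 5}  B2 = {1, 2, 4}  B3 = {1, 3, 4}
Tree: B1–B2, B2–B3

Each bag holds 3 vertices, so the decomposition has width 2, which upper-bounds the treewidth. For the lower bound, G contains the cycle 5–1–2–4–5, so G is not a forest; only forests have treewidth ≤ 1, hence tw(G) ≥ 2. Hence tw(G) = 2 exactly.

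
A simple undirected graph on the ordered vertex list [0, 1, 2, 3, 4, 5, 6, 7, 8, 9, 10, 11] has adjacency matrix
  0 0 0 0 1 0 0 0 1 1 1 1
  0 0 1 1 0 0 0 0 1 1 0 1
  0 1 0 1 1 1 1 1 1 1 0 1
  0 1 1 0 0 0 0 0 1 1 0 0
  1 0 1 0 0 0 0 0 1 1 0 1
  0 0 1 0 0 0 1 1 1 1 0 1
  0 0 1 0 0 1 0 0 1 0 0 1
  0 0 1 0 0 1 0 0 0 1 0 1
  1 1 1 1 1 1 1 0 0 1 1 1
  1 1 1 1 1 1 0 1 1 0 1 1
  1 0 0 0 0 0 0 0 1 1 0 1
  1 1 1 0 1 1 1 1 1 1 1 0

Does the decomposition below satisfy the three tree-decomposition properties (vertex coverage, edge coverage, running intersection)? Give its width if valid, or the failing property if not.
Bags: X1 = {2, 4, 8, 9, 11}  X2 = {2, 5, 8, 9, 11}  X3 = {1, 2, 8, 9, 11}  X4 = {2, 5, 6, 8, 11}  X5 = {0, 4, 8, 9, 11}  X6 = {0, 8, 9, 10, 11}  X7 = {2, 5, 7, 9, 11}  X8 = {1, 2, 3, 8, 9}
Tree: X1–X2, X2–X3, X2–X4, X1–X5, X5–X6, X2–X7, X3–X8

Checking the three conditions: (i) the bags cover all of {0, 1, 2, 3, 4, 5, 6, 7, 8, 9, 10, 11}; (ii) for each edge, some bag contains both endpoints; (iii) the bags containing any fixed vertex form a subtree. All hold, so the decomposition is valid with width 5 − 1 = 4.

Yes; width 4.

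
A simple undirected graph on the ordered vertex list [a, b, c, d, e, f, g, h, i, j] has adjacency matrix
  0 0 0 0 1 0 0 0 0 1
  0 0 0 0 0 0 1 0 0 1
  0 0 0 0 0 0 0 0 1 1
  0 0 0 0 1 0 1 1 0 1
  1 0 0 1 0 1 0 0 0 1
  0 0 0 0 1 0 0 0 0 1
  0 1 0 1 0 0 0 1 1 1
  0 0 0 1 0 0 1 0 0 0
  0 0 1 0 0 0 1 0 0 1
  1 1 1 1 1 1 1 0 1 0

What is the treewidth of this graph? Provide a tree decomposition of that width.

Treewidth 2.
Bags: B1 = {d, g, j}  B2 = {d, e, j}  B3 = {a, e, j}  B4 = {g, i, j}  B5 = {c, i, j}  B6 = {e, f, j}  B7 = {d, g, h}  B8 = {b, g, j}
Tree: B1–B2, B2–B3, B1–B4, B4–B5, B2–B6, B1–B7, B1–B8

Each bag holds 3 vertices, so the decomposition has width 2, which upper-bounds the treewidth. For the lower bound, the 3 vertices {e, f, j} are pairwise adjacent, and any tree decomposition puts a clique entirely inside one bag — forcing width ≥ 2. The upper and lower bounds meet at 2, so that is the treewidth.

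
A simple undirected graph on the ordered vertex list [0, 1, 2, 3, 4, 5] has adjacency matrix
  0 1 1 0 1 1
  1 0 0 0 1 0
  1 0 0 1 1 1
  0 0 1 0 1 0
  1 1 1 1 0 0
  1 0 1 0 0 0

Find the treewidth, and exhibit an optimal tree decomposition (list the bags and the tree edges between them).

Treewidth 2.
One optimal decomposition is:
Bags: B1 = {0, 2, 5}  B2 = {0, 2, 4}  B3 = {0, 1, 4}  B4 = {2, 3, 4}
Tree: B1–B2, B2–B3, B2–B4

The largest bag has 3 vertices, giving width 2; this decomposition certifies tw(G) ≤ 2. Conversely, {0, 1, 4} is a clique of size 3, and the vertices of any clique must share a bag in every tree decomposition; so some bag has ≥ 3 vertices and tw(G) ≥ 2. Therefore the treewidth is 2.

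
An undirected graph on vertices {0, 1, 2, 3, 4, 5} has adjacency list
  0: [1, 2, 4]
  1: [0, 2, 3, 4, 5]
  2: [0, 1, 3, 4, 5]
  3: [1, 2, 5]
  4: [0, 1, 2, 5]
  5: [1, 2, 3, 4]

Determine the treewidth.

3

A width-3 tree decomposition is:
Bags: B1 = {1, 2, 4, 5}  B2 = {0, 1, 2, 4}  B3 = {1, 2, 3, 5}
Tree: B1–B2, B1–B3
The largest bag has 4 vertices, giving width 3; this decomposition certifies tw(G) ≤ 3. On the other hand G contains the 4-clique {1, 2, 3, 5}. A clique must lie in a single bag of any decomposition, so no decomposition can have width below 3. Therefore the treewidth is 3.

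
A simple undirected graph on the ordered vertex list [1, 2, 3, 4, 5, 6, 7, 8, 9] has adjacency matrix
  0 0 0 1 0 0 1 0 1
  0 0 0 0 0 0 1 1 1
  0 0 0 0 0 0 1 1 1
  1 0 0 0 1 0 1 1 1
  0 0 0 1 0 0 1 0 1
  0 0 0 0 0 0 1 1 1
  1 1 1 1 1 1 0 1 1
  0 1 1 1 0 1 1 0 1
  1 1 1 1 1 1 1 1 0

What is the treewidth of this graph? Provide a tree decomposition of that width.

The largest bag has 4 vertices, giving width 3; this decomposition certifies tw(G) ≤ 3. For the lower bound, the 4 vertices {2, 7, 8, 9} are pairwise adjacent, and any tree decomposition puts a clique entirely inside one bag — forcing width ≥ 3. Hence tw(G) = 3 exactly.

Treewidth 3.
One such decomposition:
Bags: B1 = {3, 7, 8, 9}  B2 = {6, 7, 8, 9}  B3 = {2, 7, 8, 9}  B4 = {4, 7, 8, 9}  B5 = {4, 5, 7, 9}  B6 = {1, 4, 7, 9}
Tree: B1–B2, B2–B3, B1–B4, B4–B5, B5–B6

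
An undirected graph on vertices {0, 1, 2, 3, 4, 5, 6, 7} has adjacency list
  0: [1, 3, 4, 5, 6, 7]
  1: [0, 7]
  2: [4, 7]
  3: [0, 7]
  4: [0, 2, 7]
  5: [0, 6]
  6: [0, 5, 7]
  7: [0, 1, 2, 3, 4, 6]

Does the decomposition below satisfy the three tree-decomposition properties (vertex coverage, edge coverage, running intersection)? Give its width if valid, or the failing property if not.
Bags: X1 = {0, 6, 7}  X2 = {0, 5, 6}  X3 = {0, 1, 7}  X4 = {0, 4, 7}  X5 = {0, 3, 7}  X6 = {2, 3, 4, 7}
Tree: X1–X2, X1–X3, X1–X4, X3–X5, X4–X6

No — bags containing vertex 3 are not connected in the tree.

A tree decomposition must satisfy three properties: every vertex lies in some bag; for every edge, both endpoints lie together in some bag; and for every vertex, the bags containing it form a connected subtree. Here bags containing vertex 3 are not connected in the tree, so the decomposition is invalid.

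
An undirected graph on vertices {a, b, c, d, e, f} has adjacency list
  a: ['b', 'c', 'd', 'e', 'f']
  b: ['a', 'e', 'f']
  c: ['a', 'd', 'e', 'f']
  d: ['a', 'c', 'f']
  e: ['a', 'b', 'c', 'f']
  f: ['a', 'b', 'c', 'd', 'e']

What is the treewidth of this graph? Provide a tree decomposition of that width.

Each bag holds 4 vertices, so the decomposition has width 3, which upper-bounds the treewidth. On the other hand G contains the 4-clique {a, c, d, f}. A clique must lie in a single bag of any decomposition, so no decomposition can have width below 3. The upper and lower bounds meet at 3, so that is the treewidth.

Treewidth 3.
Bags: B1 = {a, c, e, f}  B2 = {a, b, e, f}  B3 = {a, c, d, f}
Tree: B1–B2, B1–B3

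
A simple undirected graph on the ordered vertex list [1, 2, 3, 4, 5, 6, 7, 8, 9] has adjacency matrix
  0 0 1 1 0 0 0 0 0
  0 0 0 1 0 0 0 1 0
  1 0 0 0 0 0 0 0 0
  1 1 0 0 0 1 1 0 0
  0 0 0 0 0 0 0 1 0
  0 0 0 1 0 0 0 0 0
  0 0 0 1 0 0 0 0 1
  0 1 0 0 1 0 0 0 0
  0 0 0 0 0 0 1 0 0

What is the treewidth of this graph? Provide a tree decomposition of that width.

Every bag has size at most 2, so the width is 2 − 1 = 1 and tw(G) ≤ 1. Any graph with an edge has treewidth ≥ 1, and G has the edge 4–2. Therefore the treewidth is 1.

Treewidth 1.
Bags: B1 = {2, 4}  B2 = {1, 4}  B3 = {4, 7}  B4 = {2, 8}  B5 = {5, 8}  B6 = {4, 6}  B7 = {1, 3}  B8 = {7, 9}
Tree: B1–B2, B1–B3, B1–B4, B4–B5, B3–B6, B2–B7, B3–B8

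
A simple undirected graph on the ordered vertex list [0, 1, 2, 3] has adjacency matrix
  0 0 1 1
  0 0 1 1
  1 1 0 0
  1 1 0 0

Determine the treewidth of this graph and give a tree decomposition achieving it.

Each bag holds 3 vertices, so the decomposition has width 2, which upper-bounds the treewidth. The edges 3–0–2–1–3 form a cycle, so G is not a tree and its treewidth is at least 2. The upper and lower bounds meet at 2, so that is the treewidth.

Treewidth 2.
One optimal decomposition is:
Bags: B1 = {0, 2, 3}  B2 = {1, 2, 3}
Tree: B1–B2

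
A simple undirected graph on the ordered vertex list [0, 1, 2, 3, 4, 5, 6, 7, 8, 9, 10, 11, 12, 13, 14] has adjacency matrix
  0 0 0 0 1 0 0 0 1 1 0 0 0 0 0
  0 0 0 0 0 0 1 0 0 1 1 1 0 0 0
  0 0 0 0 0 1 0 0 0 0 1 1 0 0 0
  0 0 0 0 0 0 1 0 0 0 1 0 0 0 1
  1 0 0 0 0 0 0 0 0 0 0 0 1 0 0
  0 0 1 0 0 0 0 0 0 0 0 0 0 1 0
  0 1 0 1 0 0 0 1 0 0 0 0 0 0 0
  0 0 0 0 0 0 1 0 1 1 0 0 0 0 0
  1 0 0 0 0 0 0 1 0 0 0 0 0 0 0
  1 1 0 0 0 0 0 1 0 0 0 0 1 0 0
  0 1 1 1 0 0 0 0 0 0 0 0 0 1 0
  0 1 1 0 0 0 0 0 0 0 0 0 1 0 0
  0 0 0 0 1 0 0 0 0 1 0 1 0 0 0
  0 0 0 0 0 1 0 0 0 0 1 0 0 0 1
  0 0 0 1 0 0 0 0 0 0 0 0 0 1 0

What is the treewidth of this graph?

3

A width-3 tree decomposition is:
Bags: B1 = {0, 4, 8, 12}  B2 = {0, 8, 9, 12}  B3 = {7, 8, 9, 12}  B4 = {7, 9, 11, 12}  B5 = {1, 7, 9, 11}  B6 = {1, 6, 7, 11}  B7 = {1, 2, 6, 11}  B8 = {1, 2, 6, 10}  B9 = {2, 3, 6, 10}  B10 = {2, 3, 5, 10}  B11 = {3, 5, 10, 13}  B12 = {3, 5, 13, 14}
Tree: B1–B2, B2–B3, B3–B4, B4–B5, B5–B6, B6–B7, B7–B8, B8–B9, B9–B10, B10–B11, B11–B12
Each bag holds 4 vertices, so the decomposition has width 3, which upper-bounds the treewidth. For the lower bound: the 4 vertex sets {0,4,8}, {12}, {9}, {1,6,7,11} are disjoint, each induces a connected subgraph, and every pair is joined by at least one edge of G. Contracting each set to a single vertex therefore yields K_{4} as a minor, and since treewidth is minor-monotone, tw(G) ≥ tw(K_{4}) = 3. The upper and lower bounds meet at 3, so that is the treewidth.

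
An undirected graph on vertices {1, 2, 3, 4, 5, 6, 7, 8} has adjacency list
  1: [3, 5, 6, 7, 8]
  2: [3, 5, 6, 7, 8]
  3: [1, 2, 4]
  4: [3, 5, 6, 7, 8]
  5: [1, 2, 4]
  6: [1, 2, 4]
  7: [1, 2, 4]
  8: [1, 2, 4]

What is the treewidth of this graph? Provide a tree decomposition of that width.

Treewidth 3.
One such decomposition:
Bags: B1 = {1, 2, 3, 4}  B2 = {1, 2, 4, 5}  B3 = {1, 2, 4, 8}  B4 = {1, 2, 4, 6}  B5 = {1, 2, 4, 7}
Tree: B1–B2, B2–B3, B3–B4, B4–B5

Every bag has size at most 4, so the width is 4 − 1 = 3 and tw(G) ≤ 3. For the lower bound: the 4 vertex sets {1,3}, {4,5}, {2}, {8} are disjoint, each induces a connected subgraph, and every pair is joined by at least one edge of G. Contracting each set to a single vertex therefore yields K_{4} as a minor, and since treewidth is minor-monotone, tw(G) ≥ tw(K_{4}) = 3. Therefore the treewidth is 3.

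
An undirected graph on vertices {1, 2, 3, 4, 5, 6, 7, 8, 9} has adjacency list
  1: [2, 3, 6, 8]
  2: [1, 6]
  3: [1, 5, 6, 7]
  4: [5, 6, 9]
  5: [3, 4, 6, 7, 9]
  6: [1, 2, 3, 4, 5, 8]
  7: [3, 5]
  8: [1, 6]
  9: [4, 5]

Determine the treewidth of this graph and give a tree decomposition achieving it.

The largest bag has 3 vertices, giving width 2; this decomposition certifies tw(G) ≤ 2. Conversely, {4, 5, 9} is a clique of size 3, and the vertices of any clique must share a bag in every tree decomposition; so some bag has ≥ 3 vertices and tw(G) ≥ 2. The upper and lower bounds meet at 2, so that is the treewidth.

Treewidth 2.
One such decomposition:
Bags: B1 = {1, 3, 6}  B2 = {3, 5, 6}  B3 = {4, 5, 6}  B4 = {1, 6, 8}  B5 = {3, 5, 7}  B6 = {1, 2, 6}  B7 = {4, 5, 9}
Tree: B1–B2, B2–B3, B1–B4, B2–B5, B1–B6, B3–B7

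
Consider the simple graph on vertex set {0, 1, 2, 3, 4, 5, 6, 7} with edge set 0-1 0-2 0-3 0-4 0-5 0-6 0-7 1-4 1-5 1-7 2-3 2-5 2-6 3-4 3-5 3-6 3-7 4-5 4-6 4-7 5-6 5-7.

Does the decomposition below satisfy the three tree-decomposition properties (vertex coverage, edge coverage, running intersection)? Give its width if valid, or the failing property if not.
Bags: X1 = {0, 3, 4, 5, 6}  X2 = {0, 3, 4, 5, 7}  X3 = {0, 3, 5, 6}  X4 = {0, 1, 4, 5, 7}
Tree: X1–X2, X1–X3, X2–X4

A tree decomposition must satisfy three properties: every vertex lies in some bag; for every edge, both endpoints lie together in some bag; and for every vertex, the bags containing it form a connected subtree. Here vertex 2 appears in no bag, so the decomposition is invalid.

No — vertex 2 appears in no bag.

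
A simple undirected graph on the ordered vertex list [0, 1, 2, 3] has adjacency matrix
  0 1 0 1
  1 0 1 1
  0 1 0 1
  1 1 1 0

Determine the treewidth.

A width-2 tree decomposition is:
Bags: B1 = {1, 2, 3}  B2 = {0, 1, 3}
Tree: B1–B2
The largest bag has 3 vertices, giving width 2; this decomposition certifies tw(G) ≤ 2. For the lower bound, the 3 vertices {0, 1, 3} are pairwise adjacent, and any tree decomposition puts a clique entirely inside one bag — forcing width ≥ 2. The upper and lower bounds meet at 2, so that is the treewidth.

2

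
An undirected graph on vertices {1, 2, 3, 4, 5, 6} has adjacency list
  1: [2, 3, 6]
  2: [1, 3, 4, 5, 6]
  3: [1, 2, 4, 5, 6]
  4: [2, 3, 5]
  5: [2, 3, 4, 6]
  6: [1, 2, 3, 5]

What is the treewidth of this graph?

A width-3 tree decomposition is:
Bags: B1 = {1, 2, 3, 6}  B2 = {2, 3, 5, 6}  B3 = {2, 3, 4, 5}
Tree: B1–B2, B2–B3
Each bag holds 4 vertices, so the decomposition has width 3, which upper-bounds the treewidth. Conversely, {1, 2, 3, 6} is a clique of size 4, and the vertices of any clique must share a bag in every tree decomposition; so some bag has ≥ 4 vertices and tw(G) ≥ 3. Combining the bounds, tw(G) = 3.

3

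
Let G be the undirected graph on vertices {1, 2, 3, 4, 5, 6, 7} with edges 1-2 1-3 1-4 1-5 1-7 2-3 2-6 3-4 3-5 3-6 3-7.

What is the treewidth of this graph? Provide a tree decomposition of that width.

The largest bag has 3 vertices, giving width 2; this decomposition certifies tw(G) ≤ 2. For the lower bound, the 3 vertices {1, 2, 3} are pairwise adjacent, and any tree decomposition puts a clique entirely inside one bag — forcing width ≥ 2. Combining the bounds, tw(G) = 2.

Treewidth 2.
One optimal decomposition is:
Bags: B1 = {1, 3, 7}  B2 = {1, 2, 3}  B3 = {1, 3, 4}  B4 = {2, 3, 6}  B5 = {1, 3, 5}
Tree: B1–B2, B2–B3, B2–B4, B3–B5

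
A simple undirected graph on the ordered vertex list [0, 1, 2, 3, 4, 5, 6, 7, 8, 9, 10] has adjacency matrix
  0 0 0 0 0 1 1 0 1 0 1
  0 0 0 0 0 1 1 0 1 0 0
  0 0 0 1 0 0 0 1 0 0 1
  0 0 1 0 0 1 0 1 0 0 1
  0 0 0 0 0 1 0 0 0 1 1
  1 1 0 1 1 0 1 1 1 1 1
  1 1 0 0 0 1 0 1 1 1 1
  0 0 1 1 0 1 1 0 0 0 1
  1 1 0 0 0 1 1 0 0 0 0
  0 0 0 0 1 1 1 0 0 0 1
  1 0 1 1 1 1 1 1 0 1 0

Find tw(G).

3

A width-3 tree decomposition is:
Bags: B1 = {0, 5, 6, 8}  B2 = {0, 5, 6, 10}  B3 = {5, 6, 7, 10}  B4 = {5, 6, 9, 10}  B5 = {3, 5, 7, 10}  B6 = {2, 3, 7, 10}  B7 = {4, 5, 9, 10}  B8 = {1, 5, 6, 8}
Tree: B1–B2, B2–B3, B3–B4, B3–B5, B5–B6, B4–B7, B1–B8
The largest bag has 4 vertices, giving width 3; this decomposition certifies tw(G) ≤ 3. On the other hand G contains the 4-clique {2, 3, 7, 10}. A clique must lie in a single bag of any decomposition, so no decomposition can have width below 3. Hence tw(G) = 3 exactly.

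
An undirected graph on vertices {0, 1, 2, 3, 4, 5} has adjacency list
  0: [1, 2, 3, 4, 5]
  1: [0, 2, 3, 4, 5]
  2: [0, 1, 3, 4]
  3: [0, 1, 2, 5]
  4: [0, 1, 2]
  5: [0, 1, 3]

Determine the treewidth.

3

A width-3 tree decomposition is:
Bags: B1 = {0, 1, 3, 5}  B2 = {0, 1, 2, 3}  B3 = {0, 1, 2, 4}
Tree: B1–B2, B2–B3
Each bag holds 4 vertices, so the decomposition has width 3, which upper-bounds the treewidth. On the other hand G contains the 4-clique {0, 1, 2, 3}. A clique must lie in a single bag of any decomposition, so no decomposition can have width below 3. The upper and lower bounds meet at 3, so that is the treewidth.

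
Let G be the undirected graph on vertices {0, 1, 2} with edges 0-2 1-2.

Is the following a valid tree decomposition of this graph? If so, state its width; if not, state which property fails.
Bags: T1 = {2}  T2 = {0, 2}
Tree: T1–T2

No — vertex 1 appears in no bag.

A tree decomposition must satisfy three properties: every vertex lies in some bag; for every edge, both endpoints lie together in some bag; and for every vertex, the bags containing it form a connected subtree. Here vertex 1 appears in no bag, so the decomposition is invalid.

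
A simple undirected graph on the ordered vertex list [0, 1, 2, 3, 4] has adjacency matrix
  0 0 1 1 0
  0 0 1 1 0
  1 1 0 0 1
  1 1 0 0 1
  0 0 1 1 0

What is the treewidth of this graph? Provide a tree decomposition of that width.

Treewidth 2.
Bags: B1 = {0, 2, 3}  B2 = {2, 3, 4}  B3 = {1, 2, 3}
Tree: B1–B2, B2–B3

Every bag has size at most 3, so the width is 3 − 1 = 2 and tw(G) ≤ 2. Since 3–0–2–4–3 is a cycle in G, G is not acyclic. Forests are exactly the graphs of treewidth ≤ 1, so tw(G) ≥ 2. Therefore the treewidth is 2.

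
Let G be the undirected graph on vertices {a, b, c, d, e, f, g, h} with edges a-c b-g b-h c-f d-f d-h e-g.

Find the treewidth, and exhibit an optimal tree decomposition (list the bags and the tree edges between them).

Treewidth 1.
One such decomposition:
Bags: B1 = {e, g}  B2 = {b, g}  B3 = {b, h}  B4 = {d, h}  B5 = {d, f}  B6 = {c, f}  B7 = {a, c}
Tree: B1–B2, B2–B3, B3–B4, B4–B5, B5–B6, B6–B7

Every bag has size at most 2, so the width is 2 − 1 = 1 and tw(G) ≤ 1. G has an edge, so its treewidth is at least 1. The upper and lower bounds meet at 1, so that is the treewidth.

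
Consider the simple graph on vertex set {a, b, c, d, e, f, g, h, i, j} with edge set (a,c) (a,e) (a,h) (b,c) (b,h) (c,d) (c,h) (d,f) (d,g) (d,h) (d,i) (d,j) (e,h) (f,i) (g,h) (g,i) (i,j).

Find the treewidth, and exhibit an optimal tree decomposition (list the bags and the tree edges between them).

Treewidth 2.
One optimal decomposition is:
Bags: B1 = {a, c, h}  B2 = {b, c, h}  B3 = {a, e, h}  B4 = {c, d, h}  B5 = {d, g, h}  B6 = {d, g, i}  B7 = {d, f, i}  B8 = {d, i, j}
Tree: B1–B2, B1–B3, B1–B4, B4–B5, B5–B6, B6–B7, B6–B8

The largest bag has 3 vertices, giving width 2; this decomposition certifies tw(G) ≤ 2. On the other hand G contains the 3-clique {d, g, h}. A clique must lie in a single bag of any decomposition, so no decomposition can have width below 2. Therefore the treewidth is 2.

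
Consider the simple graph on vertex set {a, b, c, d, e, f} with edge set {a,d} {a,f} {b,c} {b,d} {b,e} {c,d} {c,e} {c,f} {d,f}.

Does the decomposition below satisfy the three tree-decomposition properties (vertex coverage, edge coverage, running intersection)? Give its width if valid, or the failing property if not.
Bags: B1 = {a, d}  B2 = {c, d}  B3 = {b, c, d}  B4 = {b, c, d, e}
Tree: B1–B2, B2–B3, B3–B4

A tree decomposition must satisfy three properties: every vertex lies in some bag; for every edge, both endpoints lie together in some bag; and for every vertex, the bags containing it form a connected subtree. Here vertex f appears in no bag, so the decomposition is invalid.

No — vertex f appears in no bag.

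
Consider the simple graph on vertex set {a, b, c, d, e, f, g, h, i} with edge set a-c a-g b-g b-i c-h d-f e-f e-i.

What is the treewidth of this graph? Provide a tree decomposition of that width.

Treewidth 1.
Bags: B1 = {d, f}  B2 = {e, f}  B3 = {e, i}  B4 = {b, i}  B5 = {b, g}  B6 = {a, g}  B7 = {a, c}  B8 = {c, h}
Tree: B1–B2, B2–B3, B3–B4, B4–B5, B5–B6, B6–B7, B7–B8

Every bag has size at most 2, so the width is 2 − 1 = 1 and tw(G) ≤ 1. G has an edge, so its treewidth is at least 1. Therefore the treewidth is 1.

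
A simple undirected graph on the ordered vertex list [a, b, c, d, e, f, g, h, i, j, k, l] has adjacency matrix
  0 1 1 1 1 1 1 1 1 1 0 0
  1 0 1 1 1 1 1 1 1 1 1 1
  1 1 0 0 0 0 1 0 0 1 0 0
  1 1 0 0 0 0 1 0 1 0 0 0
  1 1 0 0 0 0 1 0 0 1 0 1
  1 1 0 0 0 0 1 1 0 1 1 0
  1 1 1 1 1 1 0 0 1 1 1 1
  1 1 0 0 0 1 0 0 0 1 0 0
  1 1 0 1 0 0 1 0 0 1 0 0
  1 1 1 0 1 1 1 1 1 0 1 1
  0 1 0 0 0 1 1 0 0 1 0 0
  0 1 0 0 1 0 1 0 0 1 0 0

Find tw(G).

A width-4 tree decomposition is:
Bags: B1 = {a, b, c, g, j}  B2 = {a, b, f, g, j}  B3 = {b, f, g, j, k}  B4 = {a, b, g, i, j}  B5 = {a, b, d, g, i}  B6 = {a, b, e, g, j}  B7 = {a, b, f, h, j}  B8 = {b, e, g, j, l}
Tree: B1–B2, B2–B3, B2–B4, B4–B5, B2–B6, B2–B7, B6–B8
Every bag has size at most 5, so the width is 5 − 1 = 4 and tw(G) ≤ 4. For the lower bound, the 5 vertices {a, b, d, g, i} are pairwise adjacent, and any tree decomposition puts a clique entirely inside one bag — forcing width ≥ 4. Hence tw(G) = 4 exactly.

4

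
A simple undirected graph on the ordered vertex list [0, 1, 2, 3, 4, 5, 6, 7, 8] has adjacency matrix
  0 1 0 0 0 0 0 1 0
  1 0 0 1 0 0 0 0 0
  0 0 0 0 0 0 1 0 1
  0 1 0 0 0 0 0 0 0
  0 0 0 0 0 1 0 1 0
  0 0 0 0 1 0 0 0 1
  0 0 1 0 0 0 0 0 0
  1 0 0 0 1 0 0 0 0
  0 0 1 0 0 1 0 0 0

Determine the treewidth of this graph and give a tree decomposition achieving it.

The largest bag has 2 vertices, giving width 1; this decomposition certifies tw(G) ≤ 1. G has an edge, so its treewidth is at least 1. Hence tw(G) = 1 exactly.

Treewidth 1.
Bags: B1 = {2, 6}  B2 = {2, 8}  B3 = {5, 8}  B4 = {4, 5}  B5 = {4, 7}  B6 = {0, 7}  B7 = {0, 1}  B8 = {1, 3}
Tree: B1–B2, B2–B3, B3–B4, B4–B5, B5–B6, B6–B7, B7–B8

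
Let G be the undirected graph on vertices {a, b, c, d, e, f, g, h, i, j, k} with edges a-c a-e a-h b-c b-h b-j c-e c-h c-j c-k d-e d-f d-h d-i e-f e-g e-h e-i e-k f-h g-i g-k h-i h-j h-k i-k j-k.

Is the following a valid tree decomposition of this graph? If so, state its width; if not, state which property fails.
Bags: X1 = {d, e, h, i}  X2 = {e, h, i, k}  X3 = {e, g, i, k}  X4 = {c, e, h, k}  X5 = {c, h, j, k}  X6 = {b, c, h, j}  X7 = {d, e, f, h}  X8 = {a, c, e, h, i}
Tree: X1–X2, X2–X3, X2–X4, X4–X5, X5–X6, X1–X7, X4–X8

No — bags containing vertex i are not connected in the tree.

A tree decomposition must satisfy three properties: every vertex lies in some bag; for every edge, both endpoints lie together in some bag; and for every vertex, the bags containing it form a connected subtree. Here bags containing vertex i are not connected in the tree, so the decomposition is invalid.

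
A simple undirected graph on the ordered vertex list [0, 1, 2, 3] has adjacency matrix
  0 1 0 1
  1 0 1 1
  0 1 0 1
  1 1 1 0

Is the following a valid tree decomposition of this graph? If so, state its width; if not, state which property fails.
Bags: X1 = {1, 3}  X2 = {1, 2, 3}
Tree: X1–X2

No — vertex 0 appears in no bag.

A tree decomposition must satisfy three properties: every vertex lies in some bag; for every edge, both endpoints lie together in some bag; and for every vertex, the bags containing it form a connected subtree. Here vertex 0 appears in no bag, so the decomposition is invalid.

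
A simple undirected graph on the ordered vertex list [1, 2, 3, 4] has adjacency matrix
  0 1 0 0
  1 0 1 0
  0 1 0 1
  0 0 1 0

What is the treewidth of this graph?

1

A width-1 tree decomposition is:
Bags: B1 = {2, 3}  B2 = {1, 2}  B3 = {3, 4}
Tree: B1–B2, B1–B3
The largest bag has 2 vertices, giving width 1; this decomposition certifies tw(G) ≤ 1. Since G has at least one edge (e.g. 3–2), it is not an edgeless graph, so tw(G) ≥ 1. Combining the bounds, tw(G) = 1.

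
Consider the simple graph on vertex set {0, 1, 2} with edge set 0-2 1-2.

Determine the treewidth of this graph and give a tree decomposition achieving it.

Treewidth 1.
Bags: B1 = {1, 2}  B2 = {0, 2}
Tree: B1–B2

Every bag has size at most 2, so the width is 2 − 1 = 1 and tw(G) ≤ 1. Since G has at least one edge (e.g. 2–1), it is not an edgeless graph, so tw(G) ≥ 1. Combining the bounds, tw(G) = 1.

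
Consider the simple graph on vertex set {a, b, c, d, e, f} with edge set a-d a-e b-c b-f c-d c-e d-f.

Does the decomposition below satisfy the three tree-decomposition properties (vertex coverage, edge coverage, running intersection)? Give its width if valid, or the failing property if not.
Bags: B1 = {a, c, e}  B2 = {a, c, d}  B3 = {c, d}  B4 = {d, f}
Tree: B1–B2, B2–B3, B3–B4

A tree decomposition must satisfy three properties: every vertex lies in some bag; for every edge, both endpoints lie together in some bag; and for every vertex, the bags containing it form a connected subtree. Here vertex b appears in no bag, so the decomposition is invalid.

No — vertex b appears in no bag.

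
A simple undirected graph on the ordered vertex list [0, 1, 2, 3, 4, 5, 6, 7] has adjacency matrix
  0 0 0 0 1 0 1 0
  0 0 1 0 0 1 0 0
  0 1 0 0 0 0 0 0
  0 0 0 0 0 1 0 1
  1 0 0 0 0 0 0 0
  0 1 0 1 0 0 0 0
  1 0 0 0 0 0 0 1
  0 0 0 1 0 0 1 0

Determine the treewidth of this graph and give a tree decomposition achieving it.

Each bag holds 2 vertices, so the decomposition has width 1, which upper-bounds the treewidth. Since G has at least one edge (e.g. 2–1), it is not an edgeless graph, so tw(G) ≥ 1. The upper and lower bounds meet at 1, so that is the treewidth.

Treewidth 1.
Bags: B1 = {1, 2}  B2 = {1, 5}  B3 = {3, 5}  B4 = {3, 7}  B5 = {6, 7}  B6 = {0, 6}  B7 = {0, 4}
Tree: B1–B2, B2–B3, B3–B4, B4–B5, B5–B6, B6–B7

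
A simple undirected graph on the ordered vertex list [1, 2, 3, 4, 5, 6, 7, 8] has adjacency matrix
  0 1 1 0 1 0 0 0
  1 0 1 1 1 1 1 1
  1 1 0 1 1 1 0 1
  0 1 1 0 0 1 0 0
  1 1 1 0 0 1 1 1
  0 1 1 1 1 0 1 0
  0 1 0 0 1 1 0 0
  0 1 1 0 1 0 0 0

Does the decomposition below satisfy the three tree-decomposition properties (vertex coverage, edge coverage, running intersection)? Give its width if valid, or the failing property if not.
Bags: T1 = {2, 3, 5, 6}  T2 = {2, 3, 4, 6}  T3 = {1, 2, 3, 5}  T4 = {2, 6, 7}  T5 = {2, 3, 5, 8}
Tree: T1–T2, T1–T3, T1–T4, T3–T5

A tree decomposition must satisfy three properties: every vertex lies in some bag; for every edge, both endpoints lie together in some bag; and for every vertex, the bags containing it form a connected subtree. Here edge (5,7) lies in no bag, so the decomposition is invalid.

No — edge (5,7) lies in no bag.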